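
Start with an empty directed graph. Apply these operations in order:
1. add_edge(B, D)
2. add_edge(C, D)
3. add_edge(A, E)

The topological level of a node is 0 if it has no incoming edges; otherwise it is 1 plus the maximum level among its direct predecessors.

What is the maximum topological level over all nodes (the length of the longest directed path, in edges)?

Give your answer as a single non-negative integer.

Op 1: add_edge(B, D). Edges now: 1
Op 2: add_edge(C, D). Edges now: 2
Op 3: add_edge(A, E). Edges now: 3
Compute levels (Kahn BFS):
  sources (in-degree 0): A, B, C
  process A: level=0
    A->E: in-degree(E)=0, level(E)=1, enqueue
  process B: level=0
    B->D: in-degree(D)=1, level(D)>=1
  process C: level=0
    C->D: in-degree(D)=0, level(D)=1, enqueue
  process E: level=1
  process D: level=1
All levels: A:0, B:0, C:0, D:1, E:1
max level = 1

Answer: 1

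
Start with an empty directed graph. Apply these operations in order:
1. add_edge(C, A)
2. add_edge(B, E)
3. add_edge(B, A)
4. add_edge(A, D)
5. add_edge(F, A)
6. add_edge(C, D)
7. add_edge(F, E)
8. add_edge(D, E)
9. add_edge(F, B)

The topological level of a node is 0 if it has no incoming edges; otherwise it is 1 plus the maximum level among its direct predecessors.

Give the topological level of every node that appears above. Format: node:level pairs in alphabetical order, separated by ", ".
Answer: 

Answer: A:2, B:1, C:0, D:3, E:4, F:0

Derivation:
Op 1: add_edge(C, A). Edges now: 1
Op 2: add_edge(B, E). Edges now: 2
Op 3: add_edge(B, A). Edges now: 3
Op 4: add_edge(A, D). Edges now: 4
Op 5: add_edge(F, A). Edges now: 5
Op 6: add_edge(C, D). Edges now: 6
Op 7: add_edge(F, E). Edges now: 7
Op 8: add_edge(D, E). Edges now: 8
Op 9: add_edge(F, B). Edges now: 9
Compute levels (Kahn BFS):
  sources (in-degree 0): C, F
  process C: level=0
    C->A: in-degree(A)=2, level(A)>=1
    C->D: in-degree(D)=1, level(D)>=1
  process F: level=0
    F->A: in-degree(A)=1, level(A)>=1
    F->B: in-degree(B)=0, level(B)=1, enqueue
    F->E: in-degree(E)=2, level(E)>=1
  process B: level=1
    B->A: in-degree(A)=0, level(A)=2, enqueue
    B->E: in-degree(E)=1, level(E)>=2
  process A: level=2
    A->D: in-degree(D)=0, level(D)=3, enqueue
  process D: level=3
    D->E: in-degree(E)=0, level(E)=4, enqueue
  process E: level=4
All levels: A:2, B:1, C:0, D:3, E:4, F:0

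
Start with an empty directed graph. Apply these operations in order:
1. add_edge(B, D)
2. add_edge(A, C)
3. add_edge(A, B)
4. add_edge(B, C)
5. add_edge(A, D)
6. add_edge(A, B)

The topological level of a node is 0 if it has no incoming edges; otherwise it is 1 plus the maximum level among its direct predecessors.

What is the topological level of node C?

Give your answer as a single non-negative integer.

Answer: 2

Derivation:
Op 1: add_edge(B, D). Edges now: 1
Op 2: add_edge(A, C). Edges now: 2
Op 3: add_edge(A, B). Edges now: 3
Op 4: add_edge(B, C). Edges now: 4
Op 5: add_edge(A, D). Edges now: 5
Op 6: add_edge(A, B) (duplicate, no change). Edges now: 5
Compute levels (Kahn BFS):
  sources (in-degree 0): A
  process A: level=0
    A->B: in-degree(B)=0, level(B)=1, enqueue
    A->C: in-degree(C)=1, level(C)>=1
    A->D: in-degree(D)=1, level(D)>=1
  process B: level=1
    B->C: in-degree(C)=0, level(C)=2, enqueue
    B->D: in-degree(D)=0, level(D)=2, enqueue
  process C: level=2
  process D: level=2
All levels: A:0, B:1, C:2, D:2
level(C) = 2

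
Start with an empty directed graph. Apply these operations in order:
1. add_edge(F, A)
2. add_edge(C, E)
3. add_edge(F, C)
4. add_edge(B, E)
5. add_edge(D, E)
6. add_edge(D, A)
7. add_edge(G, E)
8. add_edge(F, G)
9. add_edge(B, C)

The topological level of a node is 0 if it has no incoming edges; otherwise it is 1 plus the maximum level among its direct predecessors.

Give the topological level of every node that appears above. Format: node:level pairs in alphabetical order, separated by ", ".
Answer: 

Answer: A:1, B:0, C:1, D:0, E:2, F:0, G:1

Derivation:
Op 1: add_edge(F, A). Edges now: 1
Op 2: add_edge(C, E). Edges now: 2
Op 3: add_edge(F, C). Edges now: 3
Op 4: add_edge(B, E). Edges now: 4
Op 5: add_edge(D, E). Edges now: 5
Op 6: add_edge(D, A). Edges now: 6
Op 7: add_edge(G, E). Edges now: 7
Op 8: add_edge(F, G). Edges now: 8
Op 9: add_edge(B, C). Edges now: 9
Compute levels (Kahn BFS):
  sources (in-degree 0): B, D, F
  process B: level=0
    B->C: in-degree(C)=1, level(C)>=1
    B->E: in-degree(E)=3, level(E)>=1
  process D: level=0
    D->A: in-degree(A)=1, level(A)>=1
    D->E: in-degree(E)=2, level(E)>=1
  process F: level=0
    F->A: in-degree(A)=0, level(A)=1, enqueue
    F->C: in-degree(C)=0, level(C)=1, enqueue
    F->G: in-degree(G)=0, level(G)=1, enqueue
  process A: level=1
  process C: level=1
    C->E: in-degree(E)=1, level(E)>=2
  process G: level=1
    G->E: in-degree(E)=0, level(E)=2, enqueue
  process E: level=2
All levels: A:1, B:0, C:1, D:0, E:2, F:0, G:1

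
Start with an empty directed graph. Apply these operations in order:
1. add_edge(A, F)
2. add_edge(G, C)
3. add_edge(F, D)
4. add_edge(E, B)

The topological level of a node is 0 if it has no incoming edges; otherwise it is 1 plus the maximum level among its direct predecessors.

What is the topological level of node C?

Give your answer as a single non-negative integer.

Op 1: add_edge(A, F). Edges now: 1
Op 2: add_edge(G, C). Edges now: 2
Op 3: add_edge(F, D). Edges now: 3
Op 4: add_edge(E, B). Edges now: 4
Compute levels (Kahn BFS):
  sources (in-degree 0): A, E, G
  process A: level=0
    A->F: in-degree(F)=0, level(F)=1, enqueue
  process E: level=0
    E->B: in-degree(B)=0, level(B)=1, enqueue
  process G: level=0
    G->C: in-degree(C)=0, level(C)=1, enqueue
  process F: level=1
    F->D: in-degree(D)=0, level(D)=2, enqueue
  process B: level=1
  process C: level=1
  process D: level=2
All levels: A:0, B:1, C:1, D:2, E:0, F:1, G:0
level(C) = 1

Answer: 1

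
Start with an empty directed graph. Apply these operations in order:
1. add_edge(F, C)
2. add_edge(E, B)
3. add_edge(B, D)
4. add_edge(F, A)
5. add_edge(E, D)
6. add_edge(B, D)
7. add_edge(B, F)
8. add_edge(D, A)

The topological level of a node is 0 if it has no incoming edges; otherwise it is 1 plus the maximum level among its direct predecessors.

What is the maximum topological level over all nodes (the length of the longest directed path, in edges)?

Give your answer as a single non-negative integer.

Answer: 3

Derivation:
Op 1: add_edge(F, C). Edges now: 1
Op 2: add_edge(E, B). Edges now: 2
Op 3: add_edge(B, D). Edges now: 3
Op 4: add_edge(F, A). Edges now: 4
Op 5: add_edge(E, D). Edges now: 5
Op 6: add_edge(B, D) (duplicate, no change). Edges now: 5
Op 7: add_edge(B, F). Edges now: 6
Op 8: add_edge(D, A). Edges now: 7
Compute levels (Kahn BFS):
  sources (in-degree 0): E
  process E: level=0
    E->B: in-degree(B)=0, level(B)=1, enqueue
    E->D: in-degree(D)=1, level(D)>=1
  process B: level=1
    B->D: in-degree(D)=0, level(D)=2, enqueue
    B->F: in-degree(F)=0, level(F)=2, enqueue
  process D: level=2
    D->A: in-degree(A)=1, level(A)>=3
  process F: level=2
    F->A: in-degree(A)=0, level(A)=3, enqueue
    F->C: in-degree(C)=0, level(C)=3, enqueue
  process A: level=3
  process C: level=3
All levels: A:3, B:1, C:3, D:2, E:0, F:2
max level = 3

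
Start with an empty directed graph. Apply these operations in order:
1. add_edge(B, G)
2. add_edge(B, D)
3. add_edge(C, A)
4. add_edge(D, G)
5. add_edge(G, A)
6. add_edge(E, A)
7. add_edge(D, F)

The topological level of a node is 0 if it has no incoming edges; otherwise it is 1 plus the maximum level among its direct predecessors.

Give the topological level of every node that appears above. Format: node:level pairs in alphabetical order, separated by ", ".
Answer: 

Op 1: add_edge(B, G). Edges now: 1
Op 2: add_edge(B, D). Edges now: 2
Op 3: add_edge(C, A). Edges now: 3
Op 4: add_edge(D, G). Edges now: 4
Op 5: add_edge(G, A). Edges now: 5
Op 6: add_edge(E, A). Edges now: 6
Op 7: add_edge(D, F). Edges now: 7
Compute levels (Kahn BFS):
  sources (in-degree 0): B, C, E
  process B: level=0
    B->D: in-degree(D)=0, level(D)=1, enqueue
    B->G: in-degree(G)=1, level(G)>=1
  process C: level=0
    C->A: in-degree(A)=2, level(A)>=1
  process E: level=0
    E->A: in-degree(A)=1, level(A)>=1
  process D: level=1
    D->F: in-degree(F)=0, level(F)=2, enqueue
    D->G: in-degree(G)=0, level(G)=2, enqueue
  process F: level=2
  process G: level=2
    G->A: in-degree(A)=0, level(A)=3, enqueue
  process A: level=3
All levels: A:3, B:0, C:0, D:1, E:0, F:2, G:2

Answer: A:3, B:0, C:0, D:1, E:0, F:2, G:2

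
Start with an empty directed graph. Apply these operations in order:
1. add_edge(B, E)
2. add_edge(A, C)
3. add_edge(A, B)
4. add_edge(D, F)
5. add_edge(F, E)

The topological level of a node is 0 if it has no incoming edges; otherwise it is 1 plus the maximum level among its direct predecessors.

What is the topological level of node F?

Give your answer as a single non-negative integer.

Answer: 1

Derivation:
Op 1: add_edge(B, E). Edges now: 1
Op 2: add_edge(A, C). Edges now: 2
Op 3: add_edge(A, B). Edges now: 3
Op 4: add_edge(D, F). Edges now: 4
Op 5: add_edge(F, E). Edges now: 5
Compute levels (Kahn BFS):
  sources (in-degree 0): A, D
  process A: level=0
    A->B: in-degree(B)=0, level(B)=1, enqueue
    A->C: in-degree(C)=0, level(C)=1, enqueue
  process D: level=0
    D->F: in-degree(F)=0, level(F)=1, enqueue
  process B: level=1
    B->E: in-degree(E)=1, level(E)>=2
  process C: level=1
  process F: level=1
    F->E: in-degree(E)=0, level(E)=2, enqueue
  process E: level=2
All levels: A:0, B:1, C:1, D:0, E:2, F:1
level(F) = 1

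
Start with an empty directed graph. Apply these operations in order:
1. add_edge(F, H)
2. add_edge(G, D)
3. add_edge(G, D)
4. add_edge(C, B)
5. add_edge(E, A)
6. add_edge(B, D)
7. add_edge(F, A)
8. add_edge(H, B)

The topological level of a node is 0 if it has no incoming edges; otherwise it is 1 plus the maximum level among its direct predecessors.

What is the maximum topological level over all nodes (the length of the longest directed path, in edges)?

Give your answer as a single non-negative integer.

Op 1: add_edge(F, H). Edges now: 1
Op 2: add_edge(G, D). Edges now: 2
Op 3: add_edge(G, D) (duplicate, no change). Edges now: 2
Op 4: add_edge(C, B). Edges now: 3
Op 5: add_edge(E, A). Edges now: 4
Op 6: add_edge(B, D). Edges now: 5
Op 7: add_edge(F, A). Edges now: 6
Op 8: add_edge(H, B). Edges now: 7
Compute levels (Kahn BFS):
  sources (in-degree 0): C, E, F, G
  process C: level=0
    C->B: in-degree(B)=1, level(B)>=1
  process E: level=0
    E->A: in-degree(A)=1, level(A)>=1
  process F: level=0
    F->A: in-degree(A)=0, level(A)=1, enqueue
    F->H: in-degree(H)=0, level(H)=1, enqueue
  process G: level=0
    G->D: in-degree(D)=1, level(D)>=1
  process A: level=1
  process H: level=1
    H->B: in-degree(B)=0, level(B)=2, enqueue
  process B: level=2
    B->D: in-degree(D)=0, level(D)=3, enqueue
  process D: level=3
All levels: A:1, B:2, C:0, D:3, E:0, F:0, G:0, H:1
max level = 3

Answer: 3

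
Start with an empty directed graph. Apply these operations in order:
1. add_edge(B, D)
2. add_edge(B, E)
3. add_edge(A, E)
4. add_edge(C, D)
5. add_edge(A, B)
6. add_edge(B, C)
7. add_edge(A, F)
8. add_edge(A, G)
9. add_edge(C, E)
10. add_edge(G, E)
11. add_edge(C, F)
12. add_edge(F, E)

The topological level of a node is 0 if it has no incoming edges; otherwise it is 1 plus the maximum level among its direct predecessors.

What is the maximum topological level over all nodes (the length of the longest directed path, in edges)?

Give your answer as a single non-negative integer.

Answer: 4

Derivation:
Op 1: add_edge(B, D). Edges now: 1
Op 2: add_edge(B, E). Edges now: 2
Op 3: add_edge(A, E). Edges now: 3
Op 4: add_edge(C, D). Edges now: 4
Op 5: add_edge(A, B). Edges now: 5
Op 6: add_edge(B, C). Edges now: 6
Op 7: add_edge(A, F). Edges now: 7
Op 8: add_edge(A, G). Edges now: 8
Op 9: add_edge(C, E). Edges now: 9
Op 10: add_edge(G, E). Edges now: 10
Op 11: add_edge(C, F). Edges now: 11
Op 12: add_edge(F, E). Edges now: 12
Compute levels (Kahn BFS):
  sources (in-degree 0): A
  process A: level=0
    A->B: in-degree(B)=0, level(B)=1, enqueue
    A->E: in-degree(E)=4, level(E)>=1
    A->F: in-degree(F)=1, level(F)>=1
    A->G: in-degree(G)=0, level(G)=1, enqueue
  process B: level=1
    B->C: in-degree(C)=0, level(C)=2, enqueue
    B->D: in-degree(D)=1, level(D)>=2
    B->E: in-degree(E)=3, level(E)>=2
  process G: level=1
    G->E: in-degree(E)=2, level(E)>=2
  process C: level=2
    C->D: in-degree(D)=0, level(D)=3, enqueue
    C->E: in-degree(E)=1, level(E)>=3
    C->F: in-degree(F)=0, level(F)=3, enqueue
  process D: level=3
  process F: level=3
    F->E: in-degree(E)=0, level(E)=4, enqueue
  process E: level=4
All levels: A:0, B:1, C:2, D:3, E:4, F:3, G:1
max level = 4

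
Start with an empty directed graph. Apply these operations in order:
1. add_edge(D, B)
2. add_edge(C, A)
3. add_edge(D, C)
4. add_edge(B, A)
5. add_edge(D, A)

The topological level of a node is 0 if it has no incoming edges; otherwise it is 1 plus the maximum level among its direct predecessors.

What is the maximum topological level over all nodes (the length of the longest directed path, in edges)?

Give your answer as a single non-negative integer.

Answer: 2

Derivation:
Op 1: add_edge(D, B). Edges now: 1
Op 2: add_edge(C, A). Edges now: 2
Op 3: add_edge(D, C). Edges now: 3
Op 4: add_edge(B, A). Edges now: 4
Op 5: add_edge(D, A). Edges now: 5
Compute levels (Kahn BFS):
  sources (in-degree 0): D
  process D: level=0
    D->A: in-degree(A)=2, level(A)>=1
    D->B: in-degree(B)=0, level(B)=1, enqueue
    D->C: in-degree(C)=0, level(C)=1, enqueue
  process B: level=1
    B->A: in-degree(A)=1, level(A)>=2
  process C: level=1
    C->A: in-degree(A)=0, level(A)=2, enqueue
  process A: level=2
All levels: A:2, B:1, C:1, D:0
max level = 2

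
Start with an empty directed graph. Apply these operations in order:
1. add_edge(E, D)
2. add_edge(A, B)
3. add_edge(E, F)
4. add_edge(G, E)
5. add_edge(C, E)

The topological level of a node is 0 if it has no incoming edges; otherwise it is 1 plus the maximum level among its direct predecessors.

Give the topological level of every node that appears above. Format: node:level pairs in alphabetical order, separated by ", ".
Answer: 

Answer: A:0, B:1, C:0, D:2, E:1, F:2, G:0

Derivation:
Op 1: add_edge(E, D). Edges now: 1
Op 2: add_edge(A, B). Edges now: 2
Op 3: add_edge(E, F). Edges now: 3
Op 4: add_edge(G, E). Edges now: 4
Op 5: add_edge(C, E). Edges now: 5
Compute levels (Kahn BFS):
  sources (in-degree 0): A, C, G
  process A: level=0
    A->B: in-degree(B)=0, level(B)=1, enqueue
  process C: level=0
    C->E: in-degree(E)=1, level(E)>=1
  process G: level=0
    G->E: in-degree(E)=0, level(E)=1, enqueue
  process B: level=1
  process E: level=1
    E->D: in-degree(D)=0, level(D)=2, enqueue
    E->F: in-degree(F)=0, level(F)=2, enqueue
  process D: level=2
  process F: level=2
All levels: A:0, B:1, C:0, D:2, E:1, F:2, G:0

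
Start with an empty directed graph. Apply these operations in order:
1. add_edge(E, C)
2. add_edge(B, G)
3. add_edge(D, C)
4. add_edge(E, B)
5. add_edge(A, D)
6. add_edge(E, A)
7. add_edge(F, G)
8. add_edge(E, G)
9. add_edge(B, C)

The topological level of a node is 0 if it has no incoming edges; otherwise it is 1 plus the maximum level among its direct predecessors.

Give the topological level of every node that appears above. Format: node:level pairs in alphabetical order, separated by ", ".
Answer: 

Op 1: add_edge(E, C). Edges now: 1
Op 2: add_edge(B, G). Edges now: 2
Op 3: add_edge(D, C). Edges now: 3
Op 4: add_edge(E, B). Edges now: 4
Op 5: add_edge(A, D). Edges now: 5
Op 6: add_edge(E, A). Edges now: 6
Op 7: add_edge(F, G). Edges now: 7
Op 8: add_edge(E, G). Edges now: 8
Op 9: add_edge(B, C). Edges now: 9
Compute levels (Kahn BFS):
  sources (in-degree 0): E, F
  process E: level=0
    E->A: in-degree(A)=0, level(A)=1, enqueue
    E->B: in-degree(B)=0, level(B)=1, enqueue
    E->C: in-degree(C)=2, level(C)>=1
    E->G: in-degree(G)=2, level(G)>=1
  process F: level=0
    F->G: in-degree(G)=1, level(G)>=1
  process A: level=1
    A->D: in-degree(D)=0, level(D)=2, enqueue
  process B: level=1
    B->C: in-degree(C)=1, level(C)>=2
    B->G: in-degree(G)=0, level(G)=2, enqueue
  process D: level=2
    D->C: in-degree(C)=0, level(C)=3, enqueue
  process G: level=2
  process C: level=3
All levels: A:1, B:1, C:3, D:2, E:0, F:0, G:2

Answer: A:1, B:1, C:3, D:2, E:0, F:0, G:2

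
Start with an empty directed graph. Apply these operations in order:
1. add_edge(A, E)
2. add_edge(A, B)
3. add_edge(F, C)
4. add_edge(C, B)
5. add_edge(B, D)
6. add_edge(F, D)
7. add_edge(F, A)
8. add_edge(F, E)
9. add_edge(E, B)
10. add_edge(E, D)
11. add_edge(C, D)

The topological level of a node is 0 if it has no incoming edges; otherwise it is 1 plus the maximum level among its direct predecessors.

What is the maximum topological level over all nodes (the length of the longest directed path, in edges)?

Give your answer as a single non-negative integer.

Op 1: add_edge(A, E). Edges now: 1
Op 2: add_edge(A, B). Edges now: 2
Op 3: add_edge(F, C). Edges now: 3
Op 4: add_edge(C, B). Edges now: 4
Op 5: add_edge(B, D). Edges now: 5
Op 6: add_edge(F, D). Edges now: 6
Op 7: add_edge(F, A). Edges now: 7
Op 8: add_edge(F, E). Edges now: 8
Op 9: add_edge(E, B). Edges now: 9
Op 10: add_edge(E, D). Edges now: 10
Op 11: add_edge(C, D). Edges now: 11
Compute levels (Kahn BFS):
  sources (in-degree 0): F
  process F: level=0
    F->A: in-degree(A)=0, level(A)=1, enqueue
    F->C: in-degree(C)=0, level(C)=1, enqueue
    F->D: in-degree(D)=3, level(D)>=1
    F->E: in-degree(E)=1, level(E)>=1
  process A: level=1
    A->B: in-degree(B)=2, level(B)>=2
    A->E: in-degree(E)=0, level(E)=2, enqueue
  process C: level=1
    C->B: in-degree(B)=1, level(B)>=2
    C->D: in-degree(D)=2, level(D)>=2
  process E: level=2
    E->B: in-degree(B)=0, level(B)=3, enqueue
    E->D: in-degree(D)=1, level(D)>=3
  process B: level=3
    B->D: in-degree(D)=0, level(D)=4, enqueue
  process D: level=4
All levels: A:1, B:3, C:1, D:4, E:2, F:0
max level = 4

Answer: 4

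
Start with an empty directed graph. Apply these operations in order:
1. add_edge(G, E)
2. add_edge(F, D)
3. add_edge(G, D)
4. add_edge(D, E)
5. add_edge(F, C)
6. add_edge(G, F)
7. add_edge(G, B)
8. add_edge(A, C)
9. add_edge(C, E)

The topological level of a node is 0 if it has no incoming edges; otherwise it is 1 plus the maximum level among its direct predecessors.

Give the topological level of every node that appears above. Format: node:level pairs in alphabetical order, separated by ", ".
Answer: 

Op 1: add_edge(G, E). Edges now: 1
Op 2: add_edge(F, D). Edges now: 2
Op 3: add_edge(G, D). Edges now: 3
Op 4: add_edge(D, E). Edges now: 4
Op 5: add_edge(F, C). Edges now: 5
Op 6: add_edge(G, F). Edges now: 6
Op 7: add_edge(G, B). Edges now: 7
Op 8: add_edge(A, C). Edges now: 8
Op 9: add_edge(C, E). Edges now: 9
Compute levels (Kahn BFS):
  sources (in-degree 0): A, G
  process A: level=0
    A->C: in-degree(C)=1, level(C)>=1
  process G: level=0
    G->B: in-degree(B)=0, level(B)=1, enqueue
    G->D: in-degree(D)=1, level(D)>=1
    G->E: in-degree(E)=2, level(E)>=1
    G->F: in-degree(F)=0, level(F)=1, enqueue
  process B: level=1
  process F: level=1
    F->C: in-degree(C)=0, level(C)=2, enqueue
    F->D: in-degree(D)=0, level(D)=2, enqueue
  process C: level=2
    C->E: in-degree(E)=1, level(E)>=3
  process D: level=2
    D->E: in-degree(E)=0, level(E)=3, enqueue
  process E: level=3
All levels: A:0, B:1, C:2, D:2, E:3, F:1, G:0

Answer: A:0, B:1, C:2, D:2, E:3, F:1, G:0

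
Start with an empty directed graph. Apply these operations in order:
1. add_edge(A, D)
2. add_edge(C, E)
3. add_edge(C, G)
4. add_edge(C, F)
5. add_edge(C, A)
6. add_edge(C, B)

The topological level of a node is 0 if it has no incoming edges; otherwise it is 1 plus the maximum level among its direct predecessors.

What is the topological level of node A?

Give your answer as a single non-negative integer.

Answer: 1

Derivation:
Op 1: add_edge(A, D). Edges now: 1
Op 2: add_edge(C, E). Edges now: 2
Op 3: add_edge(C, G). Edges now: 3
Op 4: add_edge(C, F). Edges now: 4
Op 5: add_edge(C, A). Edges now: 5
Op 6: add_edge(C, B). Edges now: 6
Compute levels (Kahn BFS):
  sources (in-degree 0): C
  process C: level=0
    C->A: in-degree(A)=0, level(A)=1, enqueue
    C->B: in-degree(B)=0, level(B)=1, enqueue
    C->E: in-degree(E)=0, level(E)=1, enqueue
    C->F: in-degree(F)=0, level(F)=1, enqueue
    C->G: in-degree(G)=0, level(G)=1, enqueue
  process A: level=1
    A->D: in-degree(D)=0, level(D)=2, enqueue
  process B: level=1
  process E: level=1
  process F: level=1
  process G: level=1
  process D: level=2
All levels: A:1, B:1, C:0, D:2, E:1, F:1, G:1
level(A) = 1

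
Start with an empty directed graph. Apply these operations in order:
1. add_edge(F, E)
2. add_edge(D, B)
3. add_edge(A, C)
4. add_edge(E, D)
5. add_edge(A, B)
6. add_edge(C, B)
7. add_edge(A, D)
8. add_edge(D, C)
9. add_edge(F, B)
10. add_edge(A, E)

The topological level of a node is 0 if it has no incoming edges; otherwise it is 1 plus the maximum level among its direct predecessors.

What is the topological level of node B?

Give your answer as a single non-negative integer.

Op 1: add_edge(F, E). Edges now: 1
Op 2: add_edge(D, B). Edges now: 2
Op 3: add_edge(A, C). Edges now: 3
Op 4: add_edge(E, D). Edges now: 4
Op 5: add_edge(A, B). Edges now: 5
Op 6: add_edge(C, B). Edges now: 6
Op 7: add_edge(A, D). Edges now: 7
Op 8: add_edge(D, C). Edges now: 8
Op 9: add_edge(F, B). Edges now: 9
Op 10: add_edge(A, E). Edges now: 10
Compute levels (Kahn BFS):
  sources (in-degree 0): A, F
  process A: level=0
    A->B: in-degree(B)=3, level(B)>=1
    A->C: in-degree(C)=1, level(C)>=1
    A->D: in-degree(D)=1, level(D)>=1
    A->E: in-degree(E)=1, level(E)>=1
  process F: level=0
    F->B: in-degree(B)=2, level(B)>=1
    F->E: in-degree(E)=0, level(E)=1, enqueue
  process E: level=1
    E->D: in-degree(D)=0, level(D)=2, enqueue
  process D: level=2
    D->B: in-degree(B)=1, level(B)>=3
    D->C: in-degree(C)=0, level(C)=3, enqueue
  process C: level=3
    C->B: in-degree(B)=0, level(B)=4, enqueue
  process B: level=4
All levels: A:0, B:4, C:3, D:2, E:1, F:0
level(B) = 4

Answer: 4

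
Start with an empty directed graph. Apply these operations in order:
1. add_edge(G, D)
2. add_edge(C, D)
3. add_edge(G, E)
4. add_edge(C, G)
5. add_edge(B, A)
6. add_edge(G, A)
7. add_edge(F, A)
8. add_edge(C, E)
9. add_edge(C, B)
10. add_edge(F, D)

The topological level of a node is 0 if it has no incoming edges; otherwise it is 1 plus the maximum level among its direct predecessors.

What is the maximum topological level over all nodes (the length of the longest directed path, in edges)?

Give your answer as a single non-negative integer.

Answer: 2

Derivation:
Op 1: add_edge(G, D). Edges now: 1
Op 2: add_edge(C, D). Edges now: 2
Op 3: add_edge(G, E). Edges now: 3
Op 4: add_edge(C, G). Edges now: 4
Op 5: add_edge(B, A). Edges now: 5
Op 6: add_edge(G, A). Edges now: 6
Op 7: add_edge(F, A). Edges now: 7
Op 8: add_edge(C, E). Edges now: 8
Op 9: add_edge(C, B). Edges now: 9
Op 10: add_edge(F, D). Edges now: 10
Compute levels (Kahn BFS):
  sources (in-degree 0): C, F
  process C: level=0
    C->B: in-degree(B)=0, level(B)=1, enqueue
    C->D: in-degree(D)=2, level(D)>=1
    C->E: in-degree(E)=1, level(E)>=1
    C->G: in-degree(G)=0, level(G)=1, enqueue
  process F: level=0
    F->A: in-degree(A)=2, level(A)>=1
    F->D: in-degree(D)=1, level(D)>=1
  process B: level=1
    B->A: in-degree(A)=1, level(A)>=2
  process G: level=1
    G->A: in-degree(A)=0, level(A)=2, enqueue
    G->D: in-degree(D)=0, level(D)=2, enqueue
    G->E: in-degree(E)=0, level(E)=2, enqueue
  process A: level=2
  process D: level=2
  process E: level=2
All levels: A:2, B:1, C:0, D:2, E:2, F:0, G:1
max level = 2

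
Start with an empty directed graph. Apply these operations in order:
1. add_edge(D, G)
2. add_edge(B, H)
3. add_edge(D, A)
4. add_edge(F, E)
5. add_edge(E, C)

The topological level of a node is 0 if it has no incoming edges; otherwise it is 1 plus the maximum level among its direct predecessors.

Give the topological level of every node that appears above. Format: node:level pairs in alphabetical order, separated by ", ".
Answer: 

Answer: A:1, B:0, C:2, D:0, E:1, F:0, G:1, H:1

Derivation:
Op 1: add_edge(D, G). Edges now: 1
Op 2: add_edge(B, H). Edges now: 2
Op 3: add_edge(D, A). Edges now: 3
Op 4: add_edge(F, E). Edges now: 4
Op 5: add_edge(E, C). Edges now: 5
Compute levels (Kahn BFS):
  sources (in-degree 0): B, D, F
  process B: level=0
    B->H: in-degree(H)=0, level(H)=1, enqueue
  process D: level=0
    D->A: in-degree(A)=0, level(A)=1, enqueue
    D->G: in-degree(G)=0, level(G)=1, enqueue
  process F: level=0
    F->E: in-degree(E)=0, level(E)=1, enqueue
  process H: level=1
  process A: level=1
  process G: level=1
  process E: level=1
    E->C: in-degree(C)=0, level(C)=2, enqueue
  process C: level=2
All levels: A:1, B:0, C:2, D:0, E:1, F:0, G:1, H:1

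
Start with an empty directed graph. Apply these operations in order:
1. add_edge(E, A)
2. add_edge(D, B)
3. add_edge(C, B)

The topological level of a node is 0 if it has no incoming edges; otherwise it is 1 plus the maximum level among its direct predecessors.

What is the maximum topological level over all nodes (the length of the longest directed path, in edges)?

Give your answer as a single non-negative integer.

Answer: 1

Derivation:
Op 1: add_edge(E, A). Edges now: 1
Op 2: add_edge(D, B). Edges now: 2
Op 3: add_edge(C, B). Edges now: 3
Compute levels (Kahn BFS):
  sources (in-degree 0): C, D, E
  process C: level=0
    C->B: in-degree(B)=1, level(B)>=1
  process D: level=0
    D->B: in-degree(B)=0, level(B)=1, enqueue
  process E: level=0
    E->A: in-degree(A)=0, level(A)=1, enqueue
  process B: level=1
  process A: level=1
All levels: A:1, B:1, C:0, D:0, E:0
max level = 1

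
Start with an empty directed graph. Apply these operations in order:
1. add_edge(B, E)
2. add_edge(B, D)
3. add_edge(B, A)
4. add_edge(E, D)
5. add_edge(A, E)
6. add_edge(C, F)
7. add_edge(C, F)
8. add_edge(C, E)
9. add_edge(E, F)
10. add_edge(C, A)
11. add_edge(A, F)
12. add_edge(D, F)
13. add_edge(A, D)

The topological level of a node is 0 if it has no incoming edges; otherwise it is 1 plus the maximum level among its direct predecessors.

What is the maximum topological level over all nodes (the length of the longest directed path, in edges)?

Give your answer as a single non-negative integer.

Op 1: add_edge(B, E). Edges now: 1
Op 2: add_edge(B, D). Edges now: 2
Op 3: add_edge(B, A). Edges now: 3
Op 4: add_edge(E, D). Edges now: 4
Op 5: add_edge(A, E). Edges now: 5
Op 6: add_edge(C, F). Edges now: 6
Op 7: add_edge(C, F) (duplicate, no change). Edges now: 6
Op 8: add_edge(C, E). Edges now: 7
Op 9: add_edge(E, F). Edges now: 8
Op 10: add_edge(C, A). Edges now: 9
Op 11: add_edge(A, F). Edges now: 10
Op 12: add_edge(D, F). Edges now: 11
Op 13: add_edge(A, D). Edges now: 12
Compute levels (Kahn BFS):
  sources (in-degree 0): B, C
  process B: level=0
    B->A: in-degree(A)=1, level(A)>=1
    B->D: in-degree(D)=2, level(D)>=1
    B->E: in-degree(E)=2, level(E)>=1
  process C: level=0
    C->A: in-degree(A)=0, level(A)=1, enqueue
    C->E: in-degree(E)=1, level(E)>=1
    C->F: in-degree(F)=3, level(F)>=1
  process A: level=1
    A->D: in-degree(D)=1, level(D)>=2
    A->E: in-degree(E)=0, level(E)=2, enqueue
    A->F: in-degree(F)=2, level(F)>=2
  process E: level=2
    E->D: in-degree(D)=0, level(D)=3, enqueue
    E->F: in-degree(F)=1, level(F)>=3
  process D: level=3
    D->F: in-degree(F)=0, level(F)=4, enqueue
  process F: level=4
All levels: A:1, B:0, C:0, D:3, E:2, F:4
max level = 4

Answer: 4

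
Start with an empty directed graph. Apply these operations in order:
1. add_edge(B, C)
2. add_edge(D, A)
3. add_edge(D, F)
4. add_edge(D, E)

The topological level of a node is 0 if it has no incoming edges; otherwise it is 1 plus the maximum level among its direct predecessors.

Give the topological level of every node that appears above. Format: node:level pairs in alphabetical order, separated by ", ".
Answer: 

Answer: A:1, B:0, C:1, D:0, E:1, F:1

Derivation:
Op 1: add_edge(B, C). Edges now: 1
Op 2: add_edge(D, A). Edges now: 2
Op 3: add_edge(D, F). Edges now: 3
Op 4: add_edge(D, E). Edges now: 4
Compute levels (Kahn BFS):
  sources (in-degree 0): B, D
  process B: level=0
    B->C: in-degree(C)=0, level(C)=1, enqueue
  process D: level=0
    D->A: in-degree(A)=0, level(A)=1, enqueue
    D->E: in-degree(E)=0, level(E)=1, enqueue
    D->F: in-degree(F)=0, level(F)=1, enqueue
  process C: level=1
  process A: level=1
  process E: level=1
  process F: level=1
All levels: A:1, B:0, C:1, D:0, E:1, F:1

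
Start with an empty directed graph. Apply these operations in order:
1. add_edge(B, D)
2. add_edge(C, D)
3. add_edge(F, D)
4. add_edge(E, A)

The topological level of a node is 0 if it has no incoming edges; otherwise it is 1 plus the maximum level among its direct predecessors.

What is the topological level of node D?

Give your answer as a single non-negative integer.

Op 1: add_edge(B, D). Edges now: 1
Op 2: add_edge(C, D). Edges now: 2
Op 3: add_edge(F, D). Edges now: 3
Op 4: add_edge(E, A). Edges now: 4
Compute levels (Kahn BFS):
  sources (in-degree 0): B, C, E, F
  process B: level=0
    B->D: in-degree(D)=2, level(D)>=1
  process C: level=0
    C->D: in-degree(D)=1, level(D)>=1
  process E: level=0
    E->A: in-degree(A)=0, level(A)=1, enqueue
  process F: level=0
    F->D: in-degree(D)=0, level(D)=1, enqueue
  process A: level=1
  process D: level=1
All levels: A:1, B:0, C:0, D:1, E:0, F:0
level(D) = 1

Answer: 1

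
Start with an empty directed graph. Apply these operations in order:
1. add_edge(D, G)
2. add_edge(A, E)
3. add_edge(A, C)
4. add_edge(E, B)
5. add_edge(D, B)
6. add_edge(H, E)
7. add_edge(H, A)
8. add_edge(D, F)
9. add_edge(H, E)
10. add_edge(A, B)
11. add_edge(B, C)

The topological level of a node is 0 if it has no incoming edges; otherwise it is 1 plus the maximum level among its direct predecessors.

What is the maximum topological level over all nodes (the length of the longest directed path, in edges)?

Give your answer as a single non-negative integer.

Op 1: add_edge(D, G). Edges now: 1
Op 2: add_edge(A, E). Edges now: 2
Op 3: add_edge(A, C). Edges now: 3
Op 4: add_edge(E, B). Edges now: 4
Op 5: add_edge(D, B). Edges now: 5
Op 6: add_edge(H, E). Edges now: 6
Op 7: add_edge(H, A). Edges now: 7
Op 8: add_edge(D, F). Edges now: 8
Op 9: add_edge(H, E) (duplicate, no change). Edges now: 8
Op 10: add_edge(A, B). Edges now: 9
Op 11: add_edge(B, C). Edges now: 10
Compute levels (Kahn BFS):
  sources (in-degree 0): D, H
  process D: level=0
    D->B: in-degree(B)=2, level(B)>=1
    D->F: in-degree(F)=0, level(F)=1, enqueue
    D->G: in-degree(G)=0, level(G)=1, enqueue
  process H: level=0
    H->A: in-degree(A)=0, level(A)=1, enqueue
    H->E: in-degree(E)=1, level(E)>=1
  process F: level=1
  process G: level=1
  process A: level=1
    A->B: in-degree(B)=1, level(B)>=2
    A->C: in-degree(C)=1, level(C)>=2
    A->E: in-degree(E)=0, level(E)=2, enqueue
  process E: level=2
    E->B: in-degree(B)=0, level(B)=3, enqueue
  process B: level=3
    B->C: in-degree(C)=0, level(C)=4, enqueue
  process C: level=4
All levels: A:1, B:3, C:4, D:0, E:2, F:1, G:1, H:0
max level = 4

Answer: 4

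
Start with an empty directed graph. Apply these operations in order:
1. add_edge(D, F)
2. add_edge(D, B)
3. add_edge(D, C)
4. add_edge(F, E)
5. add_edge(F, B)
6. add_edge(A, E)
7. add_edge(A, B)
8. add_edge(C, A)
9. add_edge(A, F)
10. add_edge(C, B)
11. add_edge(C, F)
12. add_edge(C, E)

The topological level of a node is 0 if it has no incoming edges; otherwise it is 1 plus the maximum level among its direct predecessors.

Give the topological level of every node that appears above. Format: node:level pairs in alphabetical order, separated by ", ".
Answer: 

Answer: A:2, B:4, C:1, D:0, E:4, F:3

Derivation:
Op 1: add_edge(D, F). Edges now: 1
Op 2: add_edge(D, B). Edges now: 2
Op 3: add_edge(D, C). Edges now: 3
Op 4: add_edge(F, E). Edges now: 4
Op 5: add_edge(F, B). Edges now: 5
Op 6: add_edge(A, E). Edges now: 6
Op 7: add_edge(A, B). Edges now: 7
Op 8: add_edge(C, A). Edges now: 8
Op 9: add_edge(A, F). Edges now: 9
Op 10: add_edge(C, B). Edges now: 10
Op 11: add_edge(C, F). Edges now: 11
Op 12: add_edge(C, E). Edges now: 12
Compute levels (Kahn BFS):
  sources (in-degree 0): D
  process D: level=0
    D->B: in-degree(B)=3, level(B)>=1
    D->C: in-degree(C)=0, level(C)=1, enqueue
    D->F: in-degree(F)=2, level(F)>=1
  process C: level=1
    C->A: in-degree(A)=0, level(A)=2, enqueue
    C->B: in-degree(B)=2, level(B)>=2
    C->E: in-degree(E)=2, level(E)>=2
    C->F: in-degree(F)=1, level(F)>=2
  process A: level=2
    A->B: in-degree(B)=1, level(B)>=3
    A->E: in-degree(E)=1, level(E)>=3
    A->F: in-degree(F)=0, level(F)=3, enqueue
  process F: level=3
    F->B: in-degree(B)=0, level(B)=4, enqueue
    F->E: in-degree(E)=0, level(E)=4, enqueue
  process B: level=4
  process E: level=4
All levels: A:2, B:4, C:1, D:0, E:4, F:3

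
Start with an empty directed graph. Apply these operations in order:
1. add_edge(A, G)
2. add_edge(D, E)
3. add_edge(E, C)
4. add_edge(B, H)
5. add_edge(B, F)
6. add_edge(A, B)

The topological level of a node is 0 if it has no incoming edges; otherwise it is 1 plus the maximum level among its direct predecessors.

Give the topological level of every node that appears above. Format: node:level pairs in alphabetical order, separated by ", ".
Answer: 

Op 1: add_edge(A, G). Edges now: 1
Op 2: add_edge(D, E). Edges now: 2
Op 3: add_edge(E, C). Edges now: 3
Op 4: add_edge(B, H). Edges now: 4
Op 5: add_edge(B, F). Edges now: 5
Op 6: add_edge(A, B). Edges now: 6
Compute levels (Kahn BFS):
  sources (in-degree 0): A, D
  process A: level=0
    A->B: in-degree(B)=0, level(B)=1, enqueue
    A->G: in-degree(G)=0, level(G)=1, enqueue
  process D: level=0
    D->E: in-degree(E)=0, level(E)=1, enqueue
  process B: level=1
    B->F: in-degree(F)=0, level(F)=2, enqueue
    B->H: in-degree(H)=0, level(H)=2, enqueue
  process G: level=1
  process E: level=1
    E->C: in-degree(C)=0, level(C)=2, enqueue
  process F: level=2
  process H: level=2
  process C: level=2
All levels: A:0, B:1, C:2, D:0, E:1, F:2, G:1, H:2

Answer: A:0, B:1, C:2, D:0, E:1, F:2, G:1, H:2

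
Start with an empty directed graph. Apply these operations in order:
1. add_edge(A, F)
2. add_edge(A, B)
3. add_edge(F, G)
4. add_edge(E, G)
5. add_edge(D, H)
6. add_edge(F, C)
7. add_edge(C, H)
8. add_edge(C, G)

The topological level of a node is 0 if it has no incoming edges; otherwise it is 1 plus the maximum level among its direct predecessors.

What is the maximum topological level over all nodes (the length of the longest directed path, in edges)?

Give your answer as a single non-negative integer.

Op 1: add_edge(A, F). Edges now: 1
Op 2: add_edge(A, B). Edges now: 2
Op 3: add_edge(F, G). Edges now: 3
Op 4: add_edge(E, G). Edges now: 4
Op 5: add_edge(D, H). Edges now: 5
Op 6: add_edge(F, C). Edges now: 6
Op 7: add_edge(C, H). Edges now: 7
Op 8: add_edge(C, G). Edges now: 8
Compute levels (Kahn BFS):
  sources (in-degree 0): A, D, E
  process A: level=0
    A->B: in-degree(B)=0, level(B)=1, enqueue
    A->F: in-degree(F)=0, level(F)=1, enqueue
  process D: level=0
    D->H: in-degree(H)=1, level(H)>=1
  process E: level=0
    E->G: in-degree(G)=2, level(G)>=1
  process B: level=1
  process F: level=1
    F->C: in-degree(C)=0, level(C)=2, enqueue
    F->G: in-degree(G)=1, level(G)>=2
  process C: level=2
    C->G: in-degree(G)=0, level(G)=3, enqueue
    C->H: in-degree(H)=0, level(H)=3, enqueue
  process G: level=3
  process H: level=3
All levels: A:0, B:1, C:2, D:0, E:0, F:1, G:3, H:3
max level = 3

Answer: 3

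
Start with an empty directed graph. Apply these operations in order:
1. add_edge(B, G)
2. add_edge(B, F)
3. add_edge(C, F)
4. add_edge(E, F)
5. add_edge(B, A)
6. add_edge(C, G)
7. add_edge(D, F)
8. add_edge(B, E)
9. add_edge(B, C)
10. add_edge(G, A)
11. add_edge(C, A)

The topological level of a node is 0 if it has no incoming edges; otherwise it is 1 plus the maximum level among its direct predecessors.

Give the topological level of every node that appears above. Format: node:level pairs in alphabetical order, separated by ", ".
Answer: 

Op 1: add_edge(B, G). Edges now: 1
Op 2: add_edge(B, F). Edges now: 2
Op 3: add_edge(C, F). Edges now: 3
Op 4: add_edge(E, F). Edges now: 4
Op 5: add_edge(B, A). Edges now: 5
Op 6: add_edge(C, G). Edges now: 6
Op 7: add_edge(D, F). Edges now: 7
Op 8: add_edge(B, E). Edges now: 8
Op 9: add_edge(B, C). Edges now: 9
Op 10: add_edge(G, A). Edges now: 10
Op 11: add_edge(C, A). Edges now: 11
Compute levels (Kahn BFS):
  sources (in-degree 0): B, D
  process B: level=0
    B->A: in-degree(A)=2, level(A)>=1
    B->C: in-degree(C)=0, level(C)=1, enqueue
    B->E: in-degree(E)=0, level(E)=1, enqueue
    B->F: in-degree(F)=3, level(F)>=1
    B->G: in-degree(G)=1, level(G)>=1
  process D: level=0
    D->F: in-degree(F)=2, level(F)>=1
  process C: level=1
    C->A: in-degree(A)=1, level(A)>=2
    C->F: in-degree(F)=1, level(F)>=2
    C->G: in-degree(G)=0, level(G)=2, enqueue
  process E: level=1
    E->F: in-degree(F)=0, level(F)=2, enqueue
  process G: level=2
    G->A: in-degree(A)=0, level(A)=3, enqueue
  process F: level=2
  process A: level=3
All levels: A:3, B:0, C:1, D:0, E:1, F:2, G:2

Answer: A:3, B:0, C:1, D:0, E:1, F:2, G:2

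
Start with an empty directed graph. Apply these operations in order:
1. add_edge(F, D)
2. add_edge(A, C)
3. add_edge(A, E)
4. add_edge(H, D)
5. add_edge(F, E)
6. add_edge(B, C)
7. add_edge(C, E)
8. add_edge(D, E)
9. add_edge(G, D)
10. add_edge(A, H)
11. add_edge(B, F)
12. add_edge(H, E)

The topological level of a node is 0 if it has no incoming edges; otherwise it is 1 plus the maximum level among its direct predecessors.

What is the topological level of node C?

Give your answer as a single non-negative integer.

Answer: 1

Derivation:
Op 1: add_edge(F, D). Edges now: 1
Op 2: add_edge(A, C). Edges now: 2
Op 3: add_edge(A, E). Edges now: 3
Op 4: add_edge(H, D). Edges now: 4
Op 5: add_edge(F, E). Edges now: 5
Op 6: add_edge(B, C). Edges now: 6
Op 7: add_edge(C, E). Edges now: 7
Op 8: add_edge(D, E). Edges now: 8
Op 9: add_edge(G, D). Edges now: 9
Op 10: add_edge(A, H). Edges now: 10
Op 11: add_edge(B, F). Edges now: 11
Op 12: add_edge(H, E). Edges now: 12
Compute levels (Kahn BFS):
  sources (in-degree 0): A, B, G
  process A: level=0
    A->C: in-degree(C)=1, level(C)>=1
    A->E: in-degree(E)=4, level(E)>=1
    A->H: in-degree(H)=0, level(H)=1, enqueue
  process B: level=0
    B->C: in-degree(C)=0, level(C)=1, enqueue
    B->F: in-degree(F)=0, level(F)=1, enqueue
  process G: level=0
    G->D: in-degree(D)=2, level(D)>=1
  process H: level=1
    H->D: in-degree(D)=1, level(D)>=2
    H->E: in-degree(E)=3, level(E)>=2
  process C: level=1
    C->E: in-degree(E)=2, level(E)>=2
  process F: level=1
    F->D: in-degree(D)=0, level(D)=2, enqueue
    F->E: in-degree(E)=1, level(E)>=2
  process D: level=2
    D->E: in-degree(E)=0, level(E)=3, enqueue
  process E: level=3
All levels: A:0, B:0, C:1, D:2, E:3, F:1, G:0, H:1
level(C) = 1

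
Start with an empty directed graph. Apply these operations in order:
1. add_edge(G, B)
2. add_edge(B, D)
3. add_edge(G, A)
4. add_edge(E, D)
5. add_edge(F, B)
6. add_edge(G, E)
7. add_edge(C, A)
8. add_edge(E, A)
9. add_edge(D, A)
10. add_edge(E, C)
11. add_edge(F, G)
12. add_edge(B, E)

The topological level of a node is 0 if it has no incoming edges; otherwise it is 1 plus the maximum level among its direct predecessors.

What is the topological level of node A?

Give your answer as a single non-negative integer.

Op 1: add_edge(G, B). Edges now: 1
Op 2: add_edge(B, D). Edges now: 2
Op 3: add_edge(G, A). Edges now: 3
Op 4: add_edge(E, D). Edges now: 4
Op 5: add_edge(F, B). Edges now: 5
Op 6: add_edge(G, E). Edges now: 6
Op 7: add_edge(C, A). Edges now: 7
Op 8: add_edge(E, A). Edges now: 8
Op 9: add_edge(D, A). Edges now: 9
Op 10: add_edge(E, C). Edges now: 10
Op 11: add_edge(F, G). Edges now: 11
Op 12: add_edge(B, E). Edges now: 12
Compute levels (Kahn BFS):
  sources (in-degree 0): F
  process F: level=0
    F->B: in-degree(B)=1, level(B)>=1
    F->G: in-degree(G)=0, level(G)=1, enqueue
  process G: level=1
    G->A: in-degree(A)=3, level(A)>=2
    G->B: in-degree(B)=0, level(B)=2, enqueue
    G->E: in-degree(E)=1, level(E)>=2
  process B: level=2
    B->D: in-degree(D)=1, level(D)>=3
    B->E: in-degree(E)=0, level(E)=3, enqueue
  process E: level=3
    E->A: in-degree(A)=2, level(A)>=4
    E->C: in-degree(C)=0, level(C)=4, enqueue
    E->D: in-degree(D)=0, level(D)=4, enqueue
  process C: level=4
    C->A: in-degree(A)=1, level(A)>=5
  process D: level=4
    D->A: in-degree(A)=0, level(A)=5, enqueue
  process A: level=5
All levels: A:5, B:2, C:4, D:4, E:3, F:0, G:1
level(A) = 5

Answer: 5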